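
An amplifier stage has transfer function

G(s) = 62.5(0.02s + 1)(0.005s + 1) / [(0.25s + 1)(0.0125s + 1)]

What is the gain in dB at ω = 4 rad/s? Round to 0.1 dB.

At ω = 4 rad/s:
zero (1 + j4·0.02) = 1 + j0.08 → |·| ≈ 1.0032, ∠ ≈ 4.57°
zero (1 + j4·0.005) = 1 + j0.02 → |·| ≈ 1.0002, ∠ ≈ 1.15°
pole (1 + j4·0.25) = 1 + j1 → |·| ≈ 1.4142, ∠ ≈ 45.00°
pole (1 + j4·0.0125) = 1 + j0.05 → |·| ≈ 1.0012, ∠ ≈ 2.86°
|G| = 62.5 · 1.0032 · 1.0002 / (1.4142 · 1.0012) ≈ 44.292
Gain = 20 log₁₀(44.292) ≈ 32.93 dB

32.9 dB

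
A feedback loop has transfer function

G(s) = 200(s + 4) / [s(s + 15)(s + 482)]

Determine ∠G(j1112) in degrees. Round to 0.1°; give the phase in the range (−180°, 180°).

-156.0°

At s = jω = j1112:
zero (s+4): 4 + j1112 → |·| = √(4²+1112²) = √1236560 ≈ 1112, ∠ = arctan(1112/4) ≈ 89.79°
pole (s+15): 15 + j1112 → |·| = √(15²+1112²) = √1236769 ≈ 1112.1, ∠ = arctan(1112/15) ≈ 89.23°
pole (s+482): 482 + j1112 → |·| = √(482²+1112²) = √1468868 ≈ 1212, ∠ = arctan(1112/482) ≈ 66.57°
pole at origin: |s| = 1112, ∠ = 90.00° (in denominator)
∠G = 89.79° − 245.80° = -156.01°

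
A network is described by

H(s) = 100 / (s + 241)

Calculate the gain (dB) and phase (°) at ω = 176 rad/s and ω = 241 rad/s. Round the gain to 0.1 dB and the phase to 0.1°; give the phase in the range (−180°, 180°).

ω = 176: -9.5 dB, -36.1°; ω = 241: -10.7 dB, -45.0°

At s = jω = j176:
pole (s+241): 241 + j176 → |·| = √(241²+176²) = √89057 ≈ 298.42, ∠ = arctan(176/241) ≈ 36.14°
|H| = 100 / 298.42 ≈ 0.3351
Gain = 20 log₁₀(0.3351) ≈ -9.50 dB
∠H = 0.00° − 36.14° = -36.14°

At s = jω = j241:
pole (s+241): 241 + j241 → |·| = √(241²+241²) = √116162 ≈ 340.83, ∠ = arctan(241/241) ≈ 45.00°
|H| = 100 / 340.83 ≈ 0.2934
Gain = 20 log₁₀(0.2934) ≈ -10.65 dB
∠H = 0.00° − 45.00° = -45.00°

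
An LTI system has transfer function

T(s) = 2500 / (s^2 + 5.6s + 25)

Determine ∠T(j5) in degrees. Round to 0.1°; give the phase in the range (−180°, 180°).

At s = jω = j5:
quadratic: (j5)² + 5.6·j5 + 25 = 0 + j28 → |·| ≈ 28, ∠ ≈ 90.00°
∠T = 0.00° − 90.00° = -90.00°

-90.0°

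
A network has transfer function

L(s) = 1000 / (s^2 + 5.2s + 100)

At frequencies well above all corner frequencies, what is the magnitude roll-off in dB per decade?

Each pole contributes −20 dB/decade at high frequency; each zero contributes +20 dB/decade.
Net: 0 zero(s) − 2 pole(s) → -40 dB/decade.

-40 dB/decade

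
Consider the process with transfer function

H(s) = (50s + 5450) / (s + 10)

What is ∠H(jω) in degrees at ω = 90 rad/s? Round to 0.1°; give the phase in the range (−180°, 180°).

Substitute s = j90:
Numerator: 50(j90) + 5450 = 5450 + j4500
Denominator: (j90) + 10 = 10 + j90
|N| = √(5450² + 4500²) ≈ 7067.7, ∠N ≈ 39.55°
|D| = √(10² + 90²) ≈ 90.554, ∠D ≈ 83.66°
∠H = 39.55° − 83.66° = -44.11°

-44.1°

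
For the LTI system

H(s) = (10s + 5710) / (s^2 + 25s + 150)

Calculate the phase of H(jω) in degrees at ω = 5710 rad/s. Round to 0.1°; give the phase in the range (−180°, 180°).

-95.5°

Substitute s = j5710:
Numerator: 10(j5710) + 5710 = 5710 + j57100
Denominator: (j5710)^2 + 25(j5710) + 150 = -32603950 + j142750
|N| = √(5710² + 57100²) ≈ 57385, ∠N ≈ 84.29°
|D| = √(32603950² + 142750²) ≈ 3.2604e+07, ∠D ≈ 179.75°
∠H = 84.29° − 179.75° = -95.46°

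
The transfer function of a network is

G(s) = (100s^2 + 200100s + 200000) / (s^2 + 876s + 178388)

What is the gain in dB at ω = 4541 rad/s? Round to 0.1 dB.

40.7 dB

Substitute s = j4541:
Numerator: 100(j4541)^2 + 200100(j4541) + 200000 = -2061868100 + j908654100
Denominator: (j4541)^2 + 876(j4541) + 178388 = -20442293 + j3977916
|N| = √(2061868100² + 908654100²) ≈ 2.2532e+09, ∠N ≈ 156.22°
|D| = √(20442293² + 3977916²) ≈ 2.0826e+07, ∠D ≈ 168.99°
|G| = 2.2532e+09 / 2.0826e+07 ≈ 108.19
Gain = 20 log₁₀(108.19) ≈ 40.68 dB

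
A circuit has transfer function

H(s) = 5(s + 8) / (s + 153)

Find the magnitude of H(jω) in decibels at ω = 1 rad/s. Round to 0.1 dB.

At s = jω = j1:
zero (s+8): 8 + j1 → |·| = √(8²+1²) = √65 ≈ 8.0623, ∠ = arctan(1/8) ≈ 7.13°
pole (s+153): 153 + j1 → |·| = √(153²+1²) = √23410 ≈ 153, ∠ = arctan(1/153) ≈ 0.37°
|H| = 5 · 8.0623 / 153 ≈ 0.26347
Gain = 20 log₁₀(0.26347) ≈ -11.59 dB

-11.6 dB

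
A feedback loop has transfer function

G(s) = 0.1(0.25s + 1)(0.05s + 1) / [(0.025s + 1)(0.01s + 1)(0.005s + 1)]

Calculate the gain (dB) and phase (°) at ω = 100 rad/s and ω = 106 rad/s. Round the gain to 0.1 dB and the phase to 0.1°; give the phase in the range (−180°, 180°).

At ω = 100 rad/s:
zero (1 + j100·0.25) = 1 + j25 → |·| ≈ 25.02, ∠ ≈ 87.71°
zero (1 + j100·0.05) = 1 + j5 → |·| ≈ 5.099, ∠ ≈ 78.69°
pole (1 + j100·0.025) = 1 + j2.5 → |·| ≈ 2.6926, ∠ ≈ 68.20°
pole (1 + j100·0.01) = 1 + j1 → |·| ≈ 1.4142, ∠ ≈ 45.00°
pole (1 + j100·0.005) = 1 + j0.5 → |·| ≈ 1.118, ∠ ≈ 26.57°
|G| = 0.1 · 25.02 · 5.099 / (2.6926 · 1.4142 · 1.118) ≈ 2.9967
Gain = 20 log₁₀(2.9967) ≈ 9.53 dB
∠G = (87.71° + 78.69°) − (68.20° + 45.00° + 26.57°) = 26.63°

At ω = 106 rad/s:
zero (1 + j106·0.25) = 1 + j26.5 → |·| ≈ 26.519, ∠ ≈ 87.84°
zero (1 + j106·0.05) = 1 + j5.3 → |·| ≈ 5.3935, ∠ ≈ 79.32°
pole (1 + j106·0.025) = 1 + j2.65 → |·| ≈ 2.8324, ∠ ≈ 69.33°
pole (1 + j106·0.01) = 1 + j1.06 → |·| ≈ 1.4573, ∠ ≈ 46.67°
pole (1 + j106·0.005) = 1 + j0.53 → |·| ≈ 1.1318, ∠ ≈ 27.92°
|G| = 0.1 · 26.519 · 5.3935 / (2.8324 · 1.4573 · 1.1318) ≈ 3.0616
Gain = 20 log₁₀(3.0616) ≈ 9.72 dB
∠G = (87.84° + 79.32°) − (69.33° + 46.67° + 27.92°) = 23.24°

ω = 100: 9.5 dB, 26.6°; ω = 106: 9.7 dB, 23.2°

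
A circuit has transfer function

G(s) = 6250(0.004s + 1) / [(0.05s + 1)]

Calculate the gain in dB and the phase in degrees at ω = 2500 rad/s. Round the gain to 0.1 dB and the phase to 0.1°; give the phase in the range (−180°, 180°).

54.0 dB, -5.3°

At ω = 2500 rad/s:
zero (1 + j2500·0.004) = 1 + j10 → |·| ≈ 10.05, ∠ ≈ 84.29°
pole (1 + j2500·0.05) = 1 + j125 → |·| ≈ 125, ∠ ≈ 89.54°
|G| = 6250 · 10.05 / (125) ≈ 502.5
Gain = 20 log₁₀(502.5) ≈ 54.02 dB
∠G = (84.29°) − (89.54°) = -5.25°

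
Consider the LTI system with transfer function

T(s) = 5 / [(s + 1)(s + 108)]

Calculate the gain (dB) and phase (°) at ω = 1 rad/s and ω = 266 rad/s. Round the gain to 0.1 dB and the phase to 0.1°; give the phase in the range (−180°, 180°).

At s = jω = j1:
pole (s+1): 1 + j1 → |·| = √(1²+1²) = √2 ≈ 1.4142, ∠ = arctan(1/1) ≈ 45.00°
pole (s+108): 108 + j1 → |·| = √(108²+1²) = √11665 ≈ 108, ∠ = arctan(1/108) ≈ 0.53°
|T| = 5 / 152.73 ≈ 0.032738
Gain = 20 log₁₀(0.032738) ≈ -29.70 dB
∠T = 0.00° − 45.53° = -45.53°

At s = jω = j266:
pole (s+1): 1 + j266 → |·| = √(1²+266²) = √70757 ≈ 266, ∠ = arctan(266/1) ≈ 89.78°
pole (s+108): 108 + j266 → |·| = √(108²+266²) = √82420 ≈ 287.09, ∠ = arctan(266/108) ≈ 67.90°
|T| = 5 / 76366 ≈ 6.5474e-05
Gain = 20 log₁₀(6.5474e-05) ≈ -83.68 dB
∠T = 0.00° − 157.68° = -157.68°

ω = 1: -29.7 dB, -45.5°; ω = 266: -83.7 dB, -157.7°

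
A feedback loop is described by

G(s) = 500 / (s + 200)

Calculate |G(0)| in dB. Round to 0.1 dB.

8.0 dB

G(0) = 500 / 200 = 2.5
20 log₁₀(2.5) ≈ 7.96 dB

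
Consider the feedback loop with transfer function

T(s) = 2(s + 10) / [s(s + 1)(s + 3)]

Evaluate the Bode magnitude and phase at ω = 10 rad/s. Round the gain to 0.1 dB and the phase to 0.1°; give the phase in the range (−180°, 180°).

At s = jω = j10:
zero (s+10): 10 + j10 → |·| = √(10²+10²) = √200 ≈ 14.142, ∠ = arctan(10/10) ≈ 45.00°
pole (s+1): 1 + j10 → |·| = √(1²+10²) = √101 ≈ 10.05, ∠ = arctan(10/1) ≈ 84.29°
pole (s+3): 3 + j10 → |·| = √(3²+10²) = √109 ≈ 10.44, ∠ = arctan(10/3) ≈ 73.30°
pole at origin: |s| = 10, ∠ = 90.00° (in denominator)
|T| = 2 · 14.142 / 1049.2 ≈ 0.026958
Gain = 20 log₁₀(0.026958) ≈ -31.39 dB
∠T = 45.00° − 247.59° = -202.59° ≡ 157.41° (principal value)

-31.4 dB, 157.4°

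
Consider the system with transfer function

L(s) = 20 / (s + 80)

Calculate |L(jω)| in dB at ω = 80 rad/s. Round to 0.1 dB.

Substitute s = j80:
Numerator: 20 = 20 + j0
Denominator: (j80) + 80 = 80 + j80
|N| = √(20² + 0²) ≈ 20, ∠N ≈ 0.00°
|D| = √(80² + 80²) ≈ 113.14, ∠D ≈ 45.00°
|L| = 20 / 113.14 ≈ 0.17677
Gain = 20 log₁₀(0.17677) ≈ -15.05 dB

-15.1 dB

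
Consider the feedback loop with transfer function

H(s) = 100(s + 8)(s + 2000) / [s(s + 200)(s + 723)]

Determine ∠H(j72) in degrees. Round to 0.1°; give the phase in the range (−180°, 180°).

-29.8°

At s = jω = j72:
zero (s+8): 8 + j72 → |·| = √(8²+72²) = √5248 ≈ 72.443, ∠ = arctan(72/8) ≈ 83.66°
zero (s+2000): 2000 + j72 → |·| = √(2000²+72²) = √4005184 ≈ 2001.3, ∠ = arctan(72/2000) ≈ 2.06°
pole (s+200): 200 + j72 → |·| = √(200²+72²) = √45184 ≈ 212.57, ∠ = arctan(72/200) ≈ 19.80°
pole (s+723): 723 + j72 → |·| = √(723²+72²) = √527913 ≈ 726.58, ∠ = arctan(72/723) ≈ 5.69°
pole at origin: |s| = 72, ∠ = 90.00° (in denominator)
∠H = 85.72° − 115.49° = -29.77°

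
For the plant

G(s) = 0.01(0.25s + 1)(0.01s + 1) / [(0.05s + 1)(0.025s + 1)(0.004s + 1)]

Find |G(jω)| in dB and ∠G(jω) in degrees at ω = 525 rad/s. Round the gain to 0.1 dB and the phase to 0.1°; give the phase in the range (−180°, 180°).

-41.2 dB, -69.2°

At ω = 525 rad/s:
zero (1 + j525·0.25) = 1 + j131.25 → |·| ≈ 131.25, ∠ ≈ 89.56°
zero (1 + j525·0.01) = 1 + j5.25 → |·| ≈ 5.3444, ∠ ≈ 79.22°
pole (1 + j525·0.05) = 1 + j26.25 → |·| ≈ 26.269, ∠ ≈ 87.82°
pole (1 + j525·0.025) = 1 + j13.125 → |·| ≈ 13.163, ∠ ≈ 85.64°
pole (1 + j525·0.004) = 1 + j2.1 → |·| ≈ 2.3259, ∠ ≈ 64.54°
|G| = 0.01 · 131.25 · 5.3444 / (26.269 · 13.163 · 2.3259) ≈ 0.0087219
Gain = 20 log₁₀(0.0087219) ≈ -41.19 dB
∠G = (89.56° + 79.22°) − (87.82° + 85.64° + 64.54°) = -69.22°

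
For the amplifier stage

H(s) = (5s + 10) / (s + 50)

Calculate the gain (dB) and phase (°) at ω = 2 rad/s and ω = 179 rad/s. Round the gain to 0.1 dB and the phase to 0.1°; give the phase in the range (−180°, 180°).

ω = 2: -11.0 dB, 42.7°; ω = 179: 13.7 dB, 15.0°

Substitute s = j2:
Numerator: 5(j2) + 10 = 10 + j10
Denominator: (j2) + 50 = 50 + j2
|N| = √(10² + 10²) ≈ 14.142, ∠N ≈ 45.00°
|D| = √(50² + 2²) ≈ 50.04, ∠D ≈ 2.29°
|H| = 14.142 / 50.04 ≈ 0.28261
Gain = 20 log₁₀(0.28261) ≈ -10.98 dB
∠H = 45.00° − 2.29° = 42.71°

Substitute s = j179:
Numerator: 5(j179) + 10 = 10 + j895
Denominator: (j179) + 50 = 50 + j179
|N| = √(10² + 895²) ≈ 895.06, ∠N ≈ 89.36°
|D| = √(50² + 179²) ≈ 185.85, ∠D ≈ 74.39°
|H| = 895.06 / 185.85 ≈ 4.816
Gain = 20 log₁₀(4.816) ≈ 13.65 dB
∠H = 89.36° − 74.39° = 14.97°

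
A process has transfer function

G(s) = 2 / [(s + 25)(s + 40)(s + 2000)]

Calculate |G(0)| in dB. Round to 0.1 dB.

G(0) = 2 / (25·40·2000) = 1e-06
20 log₁₀(1e-06) ≈ -120.00 dB

-120.0 dB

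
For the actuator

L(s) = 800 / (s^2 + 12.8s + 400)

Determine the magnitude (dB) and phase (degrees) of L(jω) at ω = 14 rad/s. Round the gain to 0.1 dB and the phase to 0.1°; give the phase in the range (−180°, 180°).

9.4 dB, -41.3°

At s = jω = j14:
quadratic: (j14)² + 12.8·j14 + 400 = 204 + j179.2 → |·| ≈ 271.53, ∠ ≈ 41.30°
|L| = 800 / 271.53 ≈ 2.9463
Gain = 20 log₁₀(2.9463) ≈ 9.39 dB
∠L = 0.00° − 41.30° = -41.30°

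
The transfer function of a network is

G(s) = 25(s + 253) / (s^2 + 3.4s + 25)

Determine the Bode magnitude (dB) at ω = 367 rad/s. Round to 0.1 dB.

At s = jω = j367:
zero (s+253): 253 + j367 → |·| = √(253²+367²) = √198698 ≈ 445.76, ∠ = arctan(367/253) ≈ 55.42°
quadratic: (j367)² + 3.4·j367 + 25 = -134664 + j1247.8 → |·| ≈ 1.3467e+05, ∠ ≈ 179.47°
|G| = 25 · 445.76 / 1.3467e+05 ≈ 0.08275
Gain = 20 log₁₀(0.08275) ≈ -21.64 dB

-21.6 dB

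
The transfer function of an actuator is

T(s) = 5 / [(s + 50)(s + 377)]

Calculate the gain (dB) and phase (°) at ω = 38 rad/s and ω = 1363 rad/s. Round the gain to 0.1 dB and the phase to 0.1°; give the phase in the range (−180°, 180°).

ω = 38: -73.6 dB, -43.0°; ω = 1363: -111.7 dB, -162.4°

At s = jω = j38:
pole (s+50): 50 + j38 → |·| = √(50²+38²) = √3944 ≈ 62.801, ∠ = arctan(38/50) ≈ 37.23°
pole (s+377): 377 + j38 → |·| = √(377²+38²) = √143573 ≈ 378.91, ∠ = arctan(38/377) ≈ 5.76°
|T| = 5 / 23796 ≈ 0.00021012
Gain = 20 log₁₀(0.00021012) ≈ -73.55 dB
∠T = 0.00° − 42.99° = -42.99°

At s = jω = j1363:
pole (s+50): 50 + j1363 → |·| = √(50²+1363²) = √1860269 ≈ 1363.9, ∠ = arctan(1363/50) ≈ 87.90°
pole (s+377): 377 + j1363 → |·| = √(377²+1363²) = √1999898 ≈ 1414.2, ∠ = arctan(1363/377) ≈ 74.54°
|T| = 5 / 1.9288e+06 ≈ 2.5923e-06
Gain = 20 log₁₀(2.5923e-06) ≈ -111.73 dB
∠T = 0.00° − 162.44° = -162.44°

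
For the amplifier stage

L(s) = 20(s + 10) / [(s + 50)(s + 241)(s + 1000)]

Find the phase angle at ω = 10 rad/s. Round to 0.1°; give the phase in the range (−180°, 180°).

30.7°

At s = jω = j10:
zero (s+10): 10 + j10 → |·| = √(10²+10²) = √200 ≈ 14.142, ∠ = arctan(10/10) ≈ 45.00°
pole (s+50): 50 + j10 → |·| = √(50²+10²) = √2600 ≈ 50.99, ∠ = arctan(10/50) ≈ 11.31°
pole (s+241): 241 + j10 → |·| = √(241²+10²) = √58181 ≈ 241.21, ∠ = arctan(10/241) ≈ 2.38°
pole (s+1000): 1000 + j10 → |·| = √(1000²+10²) = √1000100 ≈ 1000, ∠ = arctan(10/1000) ≈ 0.57°
∠L = 45.00° − 14.26° = 30.74°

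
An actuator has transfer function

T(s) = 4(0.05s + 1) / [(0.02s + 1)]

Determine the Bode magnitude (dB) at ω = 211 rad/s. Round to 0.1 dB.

At ω = 211 rad/s:
zero (1 + j211·0.05) = 1 + j10.55 → |·| ≈ 10.597, ∠ ≈ 84.59°
pole (1 + j211·0.02) = 1 + j4.22 → |·| ≈ 4.3369, ∠ ≈ 76.67°
|T| = 4 · 10.597 / (4.3369) ≈ 9.7738
Gain = 20 log₁₀(9.7738) ≈ 19.80 dB

19.8 dB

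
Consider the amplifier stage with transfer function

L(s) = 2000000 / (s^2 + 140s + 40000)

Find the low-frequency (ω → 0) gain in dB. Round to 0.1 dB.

L(0) = 2000000 / 40000 = 50
20 log₁₀(50) ≈ 33.98 dB

34.0 dB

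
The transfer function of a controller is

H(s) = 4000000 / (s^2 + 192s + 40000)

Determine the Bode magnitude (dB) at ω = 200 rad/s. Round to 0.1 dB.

40.4 dB

At s = jω = j200:
quadratic: (j200)² + 192·j200 + 40000 = 0 + j38400 → |·| ≈ 38400, ∠ ≈ 90.00°
|H| = 4000000 / 38400 ≈ 104.17
Gain = 20 log₁₀(104.17) ≈ 40.35 dB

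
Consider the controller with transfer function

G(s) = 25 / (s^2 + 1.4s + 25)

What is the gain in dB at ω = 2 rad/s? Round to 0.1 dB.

1.4 dB

At s = jω = j2:
quadratic: (j2)² + 1.4·j2 + 25 = 21 + j2.8 → |·| ≈ 21.186, ∠ ≈ 7.59°
|G| = 25 / 21.186 ≈ 1.18
Gain = 20 log₁₀(1.18) ≈ 1.44 dB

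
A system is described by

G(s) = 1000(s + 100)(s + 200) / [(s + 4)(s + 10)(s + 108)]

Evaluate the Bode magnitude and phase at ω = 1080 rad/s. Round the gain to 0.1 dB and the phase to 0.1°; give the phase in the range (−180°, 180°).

At s = jω = j1080:
zero (s+100): 100 + j1080 → |·| = √(100²+1080²) = √1176400 ≈ 1084.6, ∠ = arctan(1080/100) ≈ 84.71°
zero (s+200): 200 + j1080 → |·| = √(200²+1080²) = √1206400 ≈ 1098.4, ∠ = arctan(1080/200) ≈ 79.51°
pole (s+4): 4 + j1080 → |·| = √(4²+1080²) = √1166416 ≈ 1080, ∠ = arctan(1080/4) ≈ 89.79°
pole (s+10): 10 + j1080 → |·| = √(10²+1080²) = √1166500 ≈ 1080, ∠ = arctan(1080/10) ≈ 89.47°
pole (s+108): 108 + j1080 → |·| = √(108²+1080²) = √1178064 ≈ 1085.4, ∠ = arctan(1080/108) ≈ 84.29°
|G| = 1000 · 1.1913e+06 / 1.266e+09 ≈ 0.941
Gain = 20 log₁₀(0.941) ≈ -0.53 dB
∠G = 164.22° − 263.55° = -99.33°

-0.5 dB, -99.3°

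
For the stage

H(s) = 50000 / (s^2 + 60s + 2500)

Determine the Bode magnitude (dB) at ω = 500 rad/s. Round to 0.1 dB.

-14.0 dB

At s = jω = j500:
quadratic: (j500)² + 60·j500 + 2500 = -247500 + j30000 → |·| ≈ 2.4931e+05, ∠ ≈ 173.09°
|H| = 50000 / 2.4931e+05 ≈ 0.20055
Gain = 20 log₁₀(0.20055) ≈ -13.96 dB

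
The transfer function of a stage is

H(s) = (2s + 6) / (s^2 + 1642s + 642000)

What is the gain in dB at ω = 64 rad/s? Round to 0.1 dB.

Substitute s = j64:
Numerator: 2(j64) + 6 = 6 + j128
Denominator: (j64)^2 + 1642(j64) + 642000 = 637904 + j105088
|N| = √(6² + 128²) ≈ 128.14, ∠N ≈ 87.32°
|D| = √(637904² + 105088²) ≈ 6.465e+05, ∠D ≈ 9.35°
|H| = 128.14 / 6.465e+05 ≈ 0.00019821
Gain = 20 log₁₀(0.00019821) ≈ -74.06 dB

-74.1 dB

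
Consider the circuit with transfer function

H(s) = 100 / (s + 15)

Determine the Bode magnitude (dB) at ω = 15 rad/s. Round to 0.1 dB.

13.5 dB

Substitute s = j15:
Numerator: 100 = 100 + j0
Denominator: (j15) + 15 = 15 + j15
|N| = √(100² + 0²) ≈ 100, ∠N ≈ 0.00°
|D| = √(15² + 15²) ≈ 21.213, ∠D ≈ 45.00°
|H| = 100 / 21.213 ≈ 4.7141
Gain = 20 log₁₀(4.7141) ≈ 13.47 dB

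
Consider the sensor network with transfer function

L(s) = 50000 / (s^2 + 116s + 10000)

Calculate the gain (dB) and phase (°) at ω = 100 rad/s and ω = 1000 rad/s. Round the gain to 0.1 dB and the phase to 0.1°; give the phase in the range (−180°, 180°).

At s = jω = j100:
quadratic: (j100)² + 116·j100 + 10000 = 0 + j11600 → |·| ≈ 11600, ∠ ≈ 90.00°
|L| = 50000 / 11600 ≈ 4.3103
Gain = 20 log₁₀(4.3103) ≈ 12.69 dB
∠L = 0.00° − 90.00° = -90.00°

At s = jω = j1000:
quadratic: (j1000)² + 116·j1000 + 10000 = -990000 + j116000 → |·| ≈ 9.9677e+05, ∠ ≈ 173.32°
|L| = 50000 / 9.9677e+05 ≈ 0.050162
Gain = 20 log₁₀(0.050162) ≈ -25.99 dB
∠L = 0.00° − 173.32° = -173.32°

ω = 100: 12.7 dB, -90.0°; ω = 1000: -26.0 dB, -173.3°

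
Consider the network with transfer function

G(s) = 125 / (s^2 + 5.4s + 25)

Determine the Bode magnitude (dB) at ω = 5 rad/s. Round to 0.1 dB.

At s = jω = j5:
quadratic: (j5)² + 5.4·j5 + 25 = 0 + j27 → |·| ≈ 27, ∠ ≈ 90.00°
|G| = 125 / 27 ≈ 4.6296
Gain = 20 log₁₀(4.6296) ≈ 13.31 dB

13.3 dB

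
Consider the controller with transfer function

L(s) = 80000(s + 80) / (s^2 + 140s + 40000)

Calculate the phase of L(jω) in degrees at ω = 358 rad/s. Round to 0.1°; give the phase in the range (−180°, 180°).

-73.0°

At s = jω = j358:
zero (s+80): 80 + j358 → |·| = √(80²+358²) = √134564 ≈ 366.83, ∠ = arctan(358/80) ≈ 77.40°
quadratic: (j358)² + 140·j358 + 40000 = -88164 + j50120 → |·| ≈ 1.0141e+05, ∠ ≈ 150.38°
∠L = 77.40° − 150.38° = -72.98°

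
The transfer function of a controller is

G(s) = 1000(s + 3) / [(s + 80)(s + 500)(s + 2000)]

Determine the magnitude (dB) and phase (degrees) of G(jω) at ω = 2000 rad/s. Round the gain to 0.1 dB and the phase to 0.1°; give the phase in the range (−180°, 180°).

-75.3 dB, -118.8°

At s = jω = j2000:
zero (s+3): 3 + j2000 → |·| = √(3²+2000²) = √4000009 ≈ 2000, ∠ = arctan(2000/3) ≈ 89.91°
pole (s+80): 80 + j2000 → |·| = √(80²+2000²) = √4006400 ≈ 2001.6, ∠ = arctan(2000/80) ≈ 87.71°
pole (s+500): 500 + j2000 → |·| = √(500²+2000²) = √4250000 ≈ 2061.6, ∠ = arctan(2000/500) ≈ 75.96°
pole (s+2000): 2000 + j2000 → |·| = √(2000²+2000²) = √8000000 ≈ 2828.4, ∠ = arctan(2000/2000) ≈ 45.00°
|G| = 1000 · 2000 / 1.1671e+10 ≈ 0.00017136
Gain = 20 log₁₀(0.00017136) ≈ -75.32 dB
∠G = 89.91° − 208.67° = -118.76°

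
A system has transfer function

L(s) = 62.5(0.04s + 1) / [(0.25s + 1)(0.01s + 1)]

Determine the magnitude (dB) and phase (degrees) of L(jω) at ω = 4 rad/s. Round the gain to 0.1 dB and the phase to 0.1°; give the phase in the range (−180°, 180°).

33.0 dB, -38.2°

At ω = 4 rad/s:
zero (1 + j4·0.04) = 1 + j0.16 → |·| ≈ 1.0127, ∠ ≈ 9.09°
pole (1 + j4·0.25) = 1 + j1 → |·| ≈ 1.4142, ∠ ≈ 45.00°
pole (1 + j4·0.01) = 1 + j0.04 → |·| ≈ 1.0008, ∠ ≈ 2.29°
|L| = 62.5 · 1.0127 / (1.4142 · 1.0008) ≈ 44.72
Gain = 20 log₁₀(44.72) ≈ 33.01 dB
∠L = (9.09°) − (45.00° + 2.29°) = -38.20°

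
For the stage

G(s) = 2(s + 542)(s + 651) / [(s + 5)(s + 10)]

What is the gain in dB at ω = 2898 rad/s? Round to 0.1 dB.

At s = jω = j2898:
zero (s+542): 542 + j2898 → |·| = √(542²+2898²) = √8692168 ≈ 2948.2, ∠ = arctan(2898/542) ≈ 79.41°
zero (s+651): 651 + j2898 → |·| = √(651²+2898²) = √8822205 ≈ 2970.2, ∠ = arctan(2898/651) ≈ 77.34°
pole (s+5): 5 + j2898 → |·| = √(5²+2898²) = √8398429 ≈ 2898, ∠ = arctan(2898/5) ≈ 89.90°
pole (s+10): 10 + j2898 → |·| = √(10²+2898²) = √8398504 ≈ 2898, ∠ = arctan(2898/10) ≈ 89.80°
|G| = 2 · 8.7567e+06 / 8.3984e+06 ≈ 2.0853
Gain = 20 log₁₀(2.0853) ≈ 6.38 dB

6.4 dB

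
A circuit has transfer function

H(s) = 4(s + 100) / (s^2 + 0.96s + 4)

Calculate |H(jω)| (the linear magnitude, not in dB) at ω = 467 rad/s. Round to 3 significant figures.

0.00876

At s = jω = j467:
zero (s+100): 100 + j467 → |·| = √(100²+467²) = √228089 ≈ 477.59, ∠ = arctan(467/100) ≈ 77.91°
quadratic: (j467)² + 0.96·j467 + 4 = -218085 + j448.32 → |·| ≈ 2.1809e+05, ∠ ≈ 179.88°
|H| = 4 · 477.59 / 2.1809e+05 ≈ 0.0087595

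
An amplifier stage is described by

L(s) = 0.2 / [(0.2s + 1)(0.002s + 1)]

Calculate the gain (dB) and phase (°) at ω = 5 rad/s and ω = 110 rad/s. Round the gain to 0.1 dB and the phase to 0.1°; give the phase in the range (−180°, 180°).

ω = 5: -17.0 dB, -45.6°; ω = 110: -41.0 dB, -99.8°

At ω = 5 rad/s:
pole (1 + j5·0.2) = 1 + j1 → |·| ≈ 1.4142, ∠ ≈ 45.00°
pole (1 + j5·0.002) = 1 + j0.01 → |·| ≈ 1, ∠ ≈ 0.57°
|L| = 0.2 · 1 / (1.4142 · 1) ≈ 0.14142
Gain = 20 log₁₀(0.14142) ≈ -16.99 dB
∠L = (0°) − (45.00° + 0.57°) = -45.57°

At ω = 110 rad/s:
pole (1 + j110·0.2) = 1 + j22 → |·| ≈ 22.023, ∠ ≈ 87.40°
pole (1 + j110·0.002) = 1 + j0.22 → |·| ≈ 1.0239, ∠ ≈ 12.41°
|L| = 0.2 · 1 / (22.023 · 1.0239) ≈ 0.0088694
Gain = 20 log₁₀(0.0088694) ≈ -41.04 dB
∠L = (0°) − (87.40° + 12.41°) = -99.81°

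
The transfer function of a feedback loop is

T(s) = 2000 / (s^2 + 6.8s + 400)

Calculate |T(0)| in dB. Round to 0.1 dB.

14.0 dB

T(0) = 2000 / 400 = 5
20 log₁₀(5) ≈ 13.98 dB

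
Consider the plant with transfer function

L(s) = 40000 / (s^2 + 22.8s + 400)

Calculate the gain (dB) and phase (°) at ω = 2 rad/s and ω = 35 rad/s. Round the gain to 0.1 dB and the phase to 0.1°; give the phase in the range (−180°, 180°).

At s = jω = j2:
quadratic: (j2)² + 22.8·j2 + 400 = 396 + j45.6 → |·| ≈ 398.62, ∠ ≈ 6.57°
|L| = 40000 / 398.62 ≈ 100.35
Gain = 20 log₁₀(100.35) ≈ 40.03 dB
∠L = 0.00° − 6.57° = -6.57°

At s = jω = j35:
quadratic: (j35)² + 22.8·j35 + 400 = -825 + j798 → |·| ≈ 1147.8, ∠ ≈ 135.95°
|L| = 40000 / 1147.8 ≈ 34.849
Gain = 20 log₁₀(34.849) ≈ 30.84 dB
∠L = 0.00° − 135.95° = -135.95°

ω = 2: 40.0 dB, -6.6°; ω = 35: 30.8 dB, -136.0°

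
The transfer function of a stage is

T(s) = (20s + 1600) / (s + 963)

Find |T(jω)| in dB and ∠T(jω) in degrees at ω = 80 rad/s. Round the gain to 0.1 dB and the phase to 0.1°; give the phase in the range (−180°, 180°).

Substitute s = j80:
Numerator: 20(j80) + 1600 = 1600 + j1600
Denominator: (j80) + 963 = 963 + j80
|N| = √(1600² + 1600²) ≈ 2262.7, ∠N ≈ 45.00°
|D| = √(963² + 80²) ≈ 966.32, ∠D ≈ 4.75°
|T| = 2262.7 / 966.32 ≈ 2.3416
Gain = 20 log₁₀(2.3416) ≈ 7.39 dB
∠T = 45.00° − 4.75° = 40.25°

7.4 dB, 40.3°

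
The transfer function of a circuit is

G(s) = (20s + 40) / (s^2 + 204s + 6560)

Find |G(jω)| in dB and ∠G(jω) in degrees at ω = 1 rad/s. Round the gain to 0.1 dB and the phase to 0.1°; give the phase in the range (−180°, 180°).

-43.3 dB, 24.8°

Substitute s = j1:
Numerator: 20(j1) + 40 = 40 + j20
Denominator: (j1)^2 + 204(j1) + 6560 = 6559 + j204
|N| = √(40² + 20²) ≈ 44.721, ∠N ≈ 26.57°
|D| = √(6559² + 204²) ≈ 6562.2, ∠D ≈ 1.78°
|G| = 44.721 / 6562.2 ≈ 0.0068149
Gain = 20 log₁₀(0.0068149) ≈ -43.33 dB
∠G = 26.57° − 1.78° = 24.79°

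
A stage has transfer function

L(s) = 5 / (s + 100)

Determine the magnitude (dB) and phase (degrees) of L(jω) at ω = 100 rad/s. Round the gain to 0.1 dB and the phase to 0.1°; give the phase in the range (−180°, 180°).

-29.0 dB, -45.0°

Substitute s = j100:
Numerator: 5 = 5 + j0
Denominator: (j100) + 100 = 100 + j100
|N| = √(5² + 0²) ≈ 5, ∠N ≈ 0.00°
|D| = √(100² + 100²) ≈ 141.42, ∠D ≈ 45.00°
|L| = 5 / 141.42 ≈ 0.035356
Gain = 20 log₁₀(0.035356) ≈ -29.03 dB
∠L = 0.00° − 45.00° = -45.00°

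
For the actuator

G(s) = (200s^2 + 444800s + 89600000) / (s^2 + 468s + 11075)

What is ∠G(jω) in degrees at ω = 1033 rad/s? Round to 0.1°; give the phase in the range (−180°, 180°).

Substitute s = j1033:
Numerator: 200(j1033)^2 + 444800(j1033) + 89600000 = -123817800 + j459478400
Denominator: (j1033)^2 + 468(j1033) + 11075 = -1056014 + j483444
|N| = √(123817800² + 459478400²) ≈ 4.7587e+08, ∠N ≈ 105.08°
|D| = √(1056014² + 483444²) ≈ 1.1614e+06, ∠D ≈ 155.40°
∠G = 105.08° − 155.40° = -50.32°

-50.3°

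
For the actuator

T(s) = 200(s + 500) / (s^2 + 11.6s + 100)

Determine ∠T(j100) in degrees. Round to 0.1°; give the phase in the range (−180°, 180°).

-162.0°

At s = jω = j100:
zero (s+500): 500 + j100 → |·| = √(500²+100²) = √260000 ≈ 509.9, ∠ = arctan(100/500) ≈ 11.31°
quadratic: (j100)² + 11.6·j100 + 100 = -9900 + j1160 → |·| ≈ 9967.7, ∠ ≈ 173.32°
∠T = 11.31° − 173.32° = -162.01°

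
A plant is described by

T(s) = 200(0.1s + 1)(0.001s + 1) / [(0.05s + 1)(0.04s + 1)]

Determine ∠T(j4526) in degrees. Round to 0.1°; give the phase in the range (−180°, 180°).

-12.0°

At ω = 4526 rad/s:
zero (1 + j4526·0.1) = 1 + j452.6 → |·| ≈ 452.6, ∠ ≈ 89.87°
zero (1 + j4526·0.001) = 1 + j4.526 → |·| ≈ 4.6352, ∠ ≈ 77.54°
pole (1 + j4526·0.05) = 1 + j226.3 → |·| ≈ 226.3, ∠ ≈ 89.75°
pole (1 + j4526·0.04) = 1 + j181.04 → |·| ≈ 181.04, ∠ ≈ 89.68°
∠T = (89.87° + 77.54°) − (89.75° + 89.68°) = -12.02°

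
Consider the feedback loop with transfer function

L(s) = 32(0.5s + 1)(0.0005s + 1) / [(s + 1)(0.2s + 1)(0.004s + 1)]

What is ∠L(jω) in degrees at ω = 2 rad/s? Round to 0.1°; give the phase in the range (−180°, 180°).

-40.6°

At ω = 2 rad/s:
zero (1 + j2·0.5) = 1 + j1 → |·| ≈ 1.4142, ∠ ≈ 45.00°
zero (1 + j2·0.0005) = 1 + j0.001 → |·| ≈ 1, ∠ ≈ 0.06°
pole (1 + j2·1) = 1 + j2 → |·| ≈ 2.2361, ∠ ≈ 63.43°
pole (1 + j2·0.2) = 1 + j0.4 → |·| ≈ 1.077, ∠ ≈ 21.80°
pole (1 + j2·0.004) = 1 + j0.008 → |·| ≈ 1, ∠ ≈ 0.46°
∠L = (45.00° + 0.06°) − (63.43° + 21.80° + 0.46°) = -40.63°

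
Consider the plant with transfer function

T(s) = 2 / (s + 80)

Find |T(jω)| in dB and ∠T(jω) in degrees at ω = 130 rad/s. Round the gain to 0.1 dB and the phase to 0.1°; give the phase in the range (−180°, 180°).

-37.7 dB, -58.4°

At s = jω = j130:
pole (s+80): 80 + j130 → |·| = √(80²+130²) = √23300 ≈ 152.64, ∠ = arctan(130/80) ≈ 58.39°
|T| = 2 / 152.64 ≈ 0.013103
Gain = 20 log₁₀(0.013103) ≈ -37.65 dB
∠T = 0.00° − 58.39° = -58.39°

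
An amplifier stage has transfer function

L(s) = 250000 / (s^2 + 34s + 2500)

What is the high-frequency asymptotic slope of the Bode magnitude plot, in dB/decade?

Each pole contributes −20 dB/decade at high frequency; each zero contributes +20 dB/decade.
Net: 0 zero(s) − 2 pole(s) → -40 dB/decade.

-40 dB/decade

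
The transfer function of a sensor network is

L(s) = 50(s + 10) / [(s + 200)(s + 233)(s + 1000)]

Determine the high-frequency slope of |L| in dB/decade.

Each pole contributes −20 dB/decade at high frequency; each zero contributes +20 dB/decade.
Net: 1 zero(s) − 3 pole(s) → -40 dB/decade.

-40 dB/decade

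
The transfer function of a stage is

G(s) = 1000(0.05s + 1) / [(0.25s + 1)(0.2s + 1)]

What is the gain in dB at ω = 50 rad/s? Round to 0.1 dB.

26.6 dB

At ω = 50 rad/s:
zero (1 + j50·0.05) = 1 + j2.5 → |·| ≈ 2.6926, ∠ ≈ 68.20°
pole (1 + j50·0.25) = 1 + j12.5 → |·| ≈ 12.54, ∠ ≈ 85.43°
pole (1 + j50·0.2) = 1 + j10 → |·| ≈ 10.05, ∠ ≈ 84.29°
|G| = 1000 · 2.6926 / (12.54 · 10.05) ≈ 21.365
Gain = 20 log₁₀(21.365) ≈ 26.59 dB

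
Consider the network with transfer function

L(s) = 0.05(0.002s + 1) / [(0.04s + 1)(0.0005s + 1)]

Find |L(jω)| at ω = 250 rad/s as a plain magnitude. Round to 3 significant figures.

At ω = 250 rad/s:
zero (1 + j250·0.002) = 1 + j0.5 → |·| ≈ 1.118, ∠ ≈ 26.57°
pole (1 + j250·0.04) = 1 + j10 → |·| ≈ 10.05, ∠ ≈ 84.29°
pole (1 + j250·0.0005) = 1 + j0.125 → |·| ≈ 1.0078, ∠ ≈ 7.13°
|L| = 0.05 · 1.118 / (10.05 · 1.0078) ≈ 0.0055191

0.00552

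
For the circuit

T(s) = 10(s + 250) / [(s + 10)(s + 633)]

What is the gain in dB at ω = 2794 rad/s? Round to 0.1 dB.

-49.1 dB

At s = jω = j2794:
zero (s+250): 250 + j2794 → |·| = √(250²+2794²) = √7868936 ≈ 2805.2, ∠ = arctan(2794/250) ≈ 84.89°
pole (s+10): 10 + j2794 → |·| = √(10²+2794²) = √7806536 ≈ 2794, ∠ = arctan(2794/10) ≈ 89.79°
pole (s+633): 633 + j2794 → |·| = √(633²+2794²) = √8207125 ≈ 2864.8, ∠ = arctan(2794/633) ≈ 77.23°
|T| = 10 · 2805.2 / 8.0043e+06 ≈ 0.0035046
Gain = 20 log₁₀(0.0035046) ≈ -49.11 dB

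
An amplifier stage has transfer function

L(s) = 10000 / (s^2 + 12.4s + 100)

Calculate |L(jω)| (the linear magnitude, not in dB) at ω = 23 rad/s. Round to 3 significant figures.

At s = jω = j23:
quadratic: (j23)² + 12.4·j23 + 100 = -429 + j285.2 → |·| ≈ 515.15, ∠ ≈ 146.38°
|L| = 10000 / 515.15 ≈ 19.412

19.4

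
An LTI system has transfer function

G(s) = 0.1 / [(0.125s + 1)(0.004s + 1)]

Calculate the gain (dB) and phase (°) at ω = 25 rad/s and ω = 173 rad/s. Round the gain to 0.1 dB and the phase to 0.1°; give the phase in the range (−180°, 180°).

ω = 25: -30.4 dB, -78.0°; ω = 173: -48.4 dB, -122.0°

At ω = 25 rad/s:
pole (1 + j25·0.125) = 1 + j3.125 → |·| ≈ 3.2811, ∠ ≈ 72.26°
pole (1 + j25·0.004) = 1 + j0.1 → |·| ≈ 1.005, ∠ ≈ 5.71°
|G| = 0.1 · 1 / (3.2811 · 1.005) ≈ 0.030326
Gain = 20 log₁₀(0.030326) ≈ -30.36 dB
∠G = (0°) − (72.26° + 5.71°) = -77.97°

At ω = 173 rad/s:
pole (1 + j173·0.125) = 1 + j21.625 → |·| ≈ 21.648, ∠ ≈ 87.35°
pole (1 + j173·0.004) = 1 + j0.692 → |·| ≈ 1.2161, ∠ ≈ 34.68°
|G| = 0.1 · 1 / (21.648 · 1.2161) ≈ 0.0037985
Gain = 20 log₁₀(0.0037985) ≈ -48.41 dB
∠G = (0°) − (87.35° + 34.68°) = -122.03°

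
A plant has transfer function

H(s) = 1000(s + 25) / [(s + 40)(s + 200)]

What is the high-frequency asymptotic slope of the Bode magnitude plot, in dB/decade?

-20 dB/decade

Each pole contributes −20 dB/decade at high frequency; each zero contributes +20 dB/decade.
Net: 1 zero(s) − 2 pole(s) → -20 dB/decade.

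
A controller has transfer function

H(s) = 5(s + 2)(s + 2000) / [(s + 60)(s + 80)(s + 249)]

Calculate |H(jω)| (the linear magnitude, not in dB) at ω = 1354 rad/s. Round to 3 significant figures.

At s = jω = j1354:
zero (s+2): 2 + j1354 → |·| = √(2²+1354²) = √1833320 ≈ 1354, ∠ = arctan(1354/2) ≈ 89.92°
zero (s+2000): 2000 + j1354 → |·| = √(2000²+1354²) = √5833316 ≈ 2415.2, ∠ = arctan(1354/2000) ≈ 34.10°
pole (s+60): 60 + j1354 → |·| = √(60²+1354²) = √1836916 ≈ 1355.3, ∠ = arctan(1354/60) ≈ 87.46°
pole (s+80): 80 + j1354 → |·| = √(80²+1354²) = √1839716 ≈ 1356.4, ∠ = arctan(1354/80) ≈ 86.62°
pole (s+249): 249 + j1354 → |·| = √(249²+1354²) = √1895317 ≈ 1376.7, ∠ = arctan(1354/249) ≈ 79.58°
|H| = 5 · 3.2702e+06 / 2.5308e+09 ≈ 0.0064608

0.00646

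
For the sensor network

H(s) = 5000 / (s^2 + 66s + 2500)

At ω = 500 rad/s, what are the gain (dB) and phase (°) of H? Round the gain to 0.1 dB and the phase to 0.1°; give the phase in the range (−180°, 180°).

At s = jω = j500:
quadratic: (j500)² + 66·j500 + 2500 = -247500 + j33000 → |·| ≈ 2.4969e+05, ∠ ≈ 172.41°
|H| = 5000 / 2.4969e+05 ≈ 0.020025
Gain = 20 log₁₀(0.020025) ≈ -33.97 dB
∠H = 0.00° − 172.41° = -172.41°

-34.0 dB, -172.4°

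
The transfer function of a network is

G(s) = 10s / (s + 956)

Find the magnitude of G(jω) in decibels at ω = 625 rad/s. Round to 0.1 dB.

At s = jω = j625:
zero at origin: s = j625 → |·| = 625, ∠ = 90.00°
pole (s+956): 956 + j625 → |·| = √(956²+625²) = √1304561 ≈ 1142.2, ∠ = arctan(625/956) ≈ 33.18°
|G| = 10 · 625 / 1142.2 ≈ 5.4719
Gain = 20 log₁₀(5.4719) ≈ 14.76 dB

14.8 dB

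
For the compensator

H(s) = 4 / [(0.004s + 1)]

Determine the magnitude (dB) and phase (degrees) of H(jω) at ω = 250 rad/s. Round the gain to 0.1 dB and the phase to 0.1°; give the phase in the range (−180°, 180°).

At ω = 250 rad/s:
pole (1 + j250·0.004) = 1 + j1 → |·| ≈ 1.4142, ∠ ≈ 45.00°
|H| = 4 · 1 / (1.4142) ≈ 2.8285
Gain = 20 log₁₀(2.8285) ≈ 9.03 dB
∠H = (0°) − (45.00°) = -45.00°

9.0 dB, -45.0°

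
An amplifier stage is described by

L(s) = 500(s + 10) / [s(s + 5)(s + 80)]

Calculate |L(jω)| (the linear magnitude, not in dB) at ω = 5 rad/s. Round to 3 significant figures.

At s = jω = j5:
zero (s+10): 10 + j5 → |·| = √(10²+5²) = √125 ≈ 11.18, ∠ = arctan(5/10) ≈ 26.57°
pole (s+5): 5 + j5 → |·| = √(5²+5²) = √50 ≈ 7.0711, ∠ = arctan(5/5) ≈ 45.00°
pole (s+80): 80 + j5 → |·| = √(80²+5²) = √6425 ≈ 80.156, ∠ = arctan(5/80) ≈ 3.58°
pole at origin: |s| = 5, ∠ = 90.00° (in denominator)
|L| = 500 · 11.18 / 2834 ≈ 1.9725

1.97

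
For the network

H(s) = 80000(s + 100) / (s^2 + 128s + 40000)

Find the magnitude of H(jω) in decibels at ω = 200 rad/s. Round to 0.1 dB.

At s = jω = j200:
zero (s+100): 100 + j200 → |·| = √(100²+200²) = √50000 ≈ 223.61, ∠ = arctan(200/100) ≈ 63.43°
quadratic: (j200)² + 128·j200 + 40000 = 0 + j25600 → |·| ≈ 25600, ∠ ≈ 90.00°
|H| = 80000 · 223.61 / 25600 ≈ 698.78
Gain = 20 log₁₀(698.78) ≈ 56.89 dB

56.9 dB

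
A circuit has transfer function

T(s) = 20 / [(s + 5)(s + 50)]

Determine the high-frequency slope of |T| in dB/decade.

-40 dB/decade

Each pole contributes −20 dB/decade at high frequency; each zero contributes +20 dB/decade.
Net: 0 zero(s) − 2 pole(s) → -40 dB/decade.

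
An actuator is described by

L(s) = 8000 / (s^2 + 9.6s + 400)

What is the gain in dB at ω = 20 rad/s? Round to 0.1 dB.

32.4 dB

At s = jω = j20:
quadratic: (j20)² + 9.6·j20 + 400 = 0 + j192 → |·| ≈ 192, ∠ ≈ 90.00°
|L| = 8000 / 192 ≈ 41.667
Gain = 20 log₁₀(41.667) ≈ 32.40 dB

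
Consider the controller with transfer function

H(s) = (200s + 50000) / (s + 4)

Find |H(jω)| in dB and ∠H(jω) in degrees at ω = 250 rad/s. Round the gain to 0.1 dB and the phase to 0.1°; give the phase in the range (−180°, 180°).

Substitute s = j250:
Numerator: 200(j250) + 50000 = 50000 + j50000
Denominator: (j250) + 4 = 4 + j250
|N| = √(50000² + 50000²) ≈ 70711, ∠N ≈ 45.00°
|D| = √(4² + 250²) ≈ 250.03, ∠D ≈ 89.08°
|H| = 70711 / 250.03 ≈ 282.81
Gain = 20 log₁₀(282.81) ≈ 49.03 dB
∠H = 45.00° − 89.08° = -44.08°

49.0 dB, -44.1°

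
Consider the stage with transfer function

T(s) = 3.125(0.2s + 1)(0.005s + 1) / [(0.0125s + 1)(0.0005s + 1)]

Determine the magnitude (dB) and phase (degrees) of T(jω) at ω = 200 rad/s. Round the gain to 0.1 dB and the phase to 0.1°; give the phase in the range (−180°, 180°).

36.3 dB, 59.7°

At ω = 200 rad/s:
zero (1 + j200·0.2) = 1 + j40 → |·| ≈ 40.012, ∠ ≈ 88.57°
zero (1 + j200·0.005) = 1 + j1 → |·| ≈ 1.4142, ∠ ≈ 45.00°
pole (1 + j200·0.0125) = 1 + j2.5 → |·| ≈ 2.6926, ∠ ≈ 68.20°
pole (1 + j200·0.0005) = 1 + j0.1 → |·| ≈ 1.005, ∠ ≈ 5.71°
|T| = 3.125 · 40.012 · 1.4142 / (2.6926 · 1.005) ≈ 65.345
Gain = 20 log₁₀(65.345) ≈ 36.30 dB
∠T = (88.57° + 45.00°) − (68.20° + 5.71°) = 59.66°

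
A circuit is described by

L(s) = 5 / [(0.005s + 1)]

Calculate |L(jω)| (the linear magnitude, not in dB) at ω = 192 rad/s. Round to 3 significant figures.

3.61

At ω = 192 rad/s:
pole (1 + j192·0.005) = 1 + j0.96 → |·| ≈ 1.3862, ∠ ≈ 43.83°
|L| = 5 · 1 / (1.3862) ≈ 3.607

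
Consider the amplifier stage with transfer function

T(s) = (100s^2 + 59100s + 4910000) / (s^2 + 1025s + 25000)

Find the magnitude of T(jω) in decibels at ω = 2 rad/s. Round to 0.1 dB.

45.8 dB

Substitute s = j2:
Numerator: 100(j2)^2 + 59100(j2) + 4910000 = 4909600 + j118200
Denominator: (j2)^2 + 1025(j2) + 25000 = 24996 + j2050
|N| = √(4909600² + 118200²) ≈ 4.911e+06, ∠N ≈ 1.38°
|D| = √(24996² + 2050²) ≈ 25080, ∠D ≈ 4.69°
|T| = 4.911e+06 / 25080 ≈ 195.81
Gain = 20 log₁₀(195.81) ≈ 45.84 dB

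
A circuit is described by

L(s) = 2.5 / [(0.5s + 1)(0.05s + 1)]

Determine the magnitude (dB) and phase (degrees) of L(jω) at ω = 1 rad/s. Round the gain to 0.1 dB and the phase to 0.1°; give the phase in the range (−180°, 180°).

At ω = 1 rad/s:
pole (1 + j1·0.5) = 1 + j0.5 → |·| ≈ 1.118, ∠ ≈ 26.57°
pole (1 + j1·0.05) = 1 + j0.05 → |·| ≈ 1.0012, ∠ ≈ 2.86°
|L| = 2.5 · 1 / (1.118 · 1.0012) ≈ 2.2335
Gain = 20 log₁₀(2.2335) ≈ 6.98 dB
∠L = (0°) − (26.57° + 2.86°) = -29.43°

7.0 dB, -29.4°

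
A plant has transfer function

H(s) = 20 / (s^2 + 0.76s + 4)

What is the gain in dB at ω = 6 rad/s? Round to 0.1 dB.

At s = jω = j6:
quadratic: (j6)² + 0.76·j6 + 4 = -32 + j4.56 → |·| ≈ 32.323, ∠ ≈ 171.89°
|H| = 20 / 32.323 ≈ 0.61875
Gain = 20 log₁₀(0.61875) ≈ -4.17 dB

-4.2 dB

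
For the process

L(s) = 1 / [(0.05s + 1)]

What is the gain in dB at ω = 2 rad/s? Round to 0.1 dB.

At ω = 2 rad/s:
pole (1 + j2·0.05) = 1 + j0.1 → |·| ≈ 1.005, ∠ ≈ 5.71°
|L| = 1 · 1 / (1.005) ≈ 0.99502
Gain = 20 log₁₀(0.99502) ≈ -0.04 dB

-0.0 dB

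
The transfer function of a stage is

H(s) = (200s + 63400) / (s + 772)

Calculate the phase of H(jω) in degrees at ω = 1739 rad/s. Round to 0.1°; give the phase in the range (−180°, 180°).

Substitute s = j1739:
Numerator: 200(j1739) + 63400 = 63400 + j347800
Denominator: (j1739) + 772 = 772 + j1739
|N| = √(63400² + 347800²) ≈ 3.5353e+05, ∠N ≈ 79.67°
|D| = √(772² + 1739²) ≈ 1902.7, ∠D ≈ 66.06°
∠H = 79.67° − 66.06° = 13.61°

13.6°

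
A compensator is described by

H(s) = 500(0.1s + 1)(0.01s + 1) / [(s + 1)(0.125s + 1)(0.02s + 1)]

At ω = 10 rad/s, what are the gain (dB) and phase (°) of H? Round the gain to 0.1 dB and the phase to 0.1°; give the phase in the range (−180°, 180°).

32.7 dB, -96.2°

At ω = 10 rad/s:
zero (1 + j10·0.1) = 1 + j1 → |·| ≈ 1.4142, ∠ ≈ 45.00°
zero (1 + j10·0.01) = 1 + j0.1 → |·| ≈ 1.005, ∠ ≈ 5.71°
pole (1 + j10·1) = 1 + j10 → |·| ≈ 10.05, ∠ ≈ 84.29°
pole (1 + j10·0.125) = 1 + j1.25 → |·| ≈ 1.6008, ∠ ≈ 51.34°
pole (1 + j10·0.02) = 1 + j0.2 → |·| ≈ 1.0198, ∠ ≈ 11.31°
|H| = 500 · 1.4142 · 1.005 / (10.05 · 1.6008 · 1.0198) ≈ 43.314
Gain = 20 log₁₀(43.314) ≈ 32.73 dB
∠H = (45.00° + 5.71°) − (84.29° + 51.34° + 11.31°) = -96.23°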